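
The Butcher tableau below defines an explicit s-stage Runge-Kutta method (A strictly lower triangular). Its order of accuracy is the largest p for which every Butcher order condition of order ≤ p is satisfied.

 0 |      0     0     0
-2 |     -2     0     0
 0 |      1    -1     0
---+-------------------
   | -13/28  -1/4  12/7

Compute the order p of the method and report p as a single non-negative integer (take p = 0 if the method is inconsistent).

b = (-13/28, -1/4, 12/7)
c = (0, -2, 0)
Ac = (0, 0, 2)
Σ b_i: (-13/28)·1 + (-1/4)·1 + 12/7·1 = 1 ✓
b·c: (-1/4)·(-2) = 1/2 ✓
b·c²: (-1/4)·4 = -1 ≠ 1/3 ⇒ order 2.
b·Ac: 12/7·2 = 24/7 ≠ 1/6

2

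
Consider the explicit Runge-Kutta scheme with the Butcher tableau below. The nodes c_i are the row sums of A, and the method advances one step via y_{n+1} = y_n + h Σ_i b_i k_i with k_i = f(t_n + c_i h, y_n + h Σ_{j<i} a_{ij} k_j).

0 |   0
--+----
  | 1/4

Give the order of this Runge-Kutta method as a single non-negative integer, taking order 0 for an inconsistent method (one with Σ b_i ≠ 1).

b = (1/4)
c = (0)
Σ b_i: 1/4·1 = 1/4 ≠ 1 ⇒ order 0.

0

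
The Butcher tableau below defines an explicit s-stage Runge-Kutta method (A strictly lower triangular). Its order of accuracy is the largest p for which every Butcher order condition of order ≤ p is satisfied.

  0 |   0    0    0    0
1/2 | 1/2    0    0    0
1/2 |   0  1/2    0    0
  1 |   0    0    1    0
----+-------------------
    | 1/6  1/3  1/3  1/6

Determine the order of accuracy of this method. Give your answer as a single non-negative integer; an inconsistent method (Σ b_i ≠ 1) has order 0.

4

b = (1/6, 1/3, 1/3, 1/6)
c = (0, 1/2, 1/2, 1)
Ac = (0, 0, 1/4, 1/2)
Σ b_i: 1/6·1 + 1/3·1 + 1/3·1 + 1/6·1 = 1 ✓
b·c: 1/3·1/2 + 1/3·1/2 + 1/6·1 = 1/2 ✓
b·c²: 1/3·1/4 + 1/3·1/4 + 1/6·1 = 1/3 ✓
b·Ac: 1/3·1/4 + 1/6·1/2 = 1/6 ✓
b·c³: 1/3·1/8 + 1/3·1/8 + 1/6·1 = 1/4 ✓
b·(c∘Ac): 1/3·1/8 + 1/6·1/2 = 1/8 ✓
b·Ac²: 1/3·1/8 + 1/6·1/4 = 1/12 ✓
b·A²c: 1/6·1/4 = 1/24 ✓; 4 stages ⇒ order 4.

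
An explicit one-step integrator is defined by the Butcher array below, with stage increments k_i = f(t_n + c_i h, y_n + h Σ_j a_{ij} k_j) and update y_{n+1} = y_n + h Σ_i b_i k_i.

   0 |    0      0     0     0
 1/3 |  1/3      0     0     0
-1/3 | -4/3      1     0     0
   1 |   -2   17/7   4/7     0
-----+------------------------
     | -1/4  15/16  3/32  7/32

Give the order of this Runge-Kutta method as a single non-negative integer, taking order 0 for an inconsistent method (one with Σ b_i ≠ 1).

4

b = (-1/4, 15/16, 3/32, 7/32)
c = (0, 1/3, -1/3, 1)
Ac = (0, 0, 1/3, 13/21)
Σ b_i: (-1/4)·1 + 15/16·1 + 3/32·1 + 7/32·1 = 1 ✓
b·c: 15/16·1/3 + 3/32·(-1/3) + 7/32·1 = 1/2 ✓
b·c²: 15/16·1/9 + 3/32·1/9 + 7/32·1 = 1/3 ✓
b·Ac: 3/32·1/3 + 7/32·13/21 = 1/6 ✓
b·c³: 15/16·1/27 + 3/32·(-1/27) + 7/32·1 = 1/4 ✓
b·(c∘Ac): 3/32·(-1/9) + 7/32·13/21 = 1/8 ✓
b·Ac²: 3/32·1/9 + 7/32·1/3 = 1/12 ✓
b·A²c: 7/32·4/21 = 1/24 ✓; 4 stages ⇒ order 4.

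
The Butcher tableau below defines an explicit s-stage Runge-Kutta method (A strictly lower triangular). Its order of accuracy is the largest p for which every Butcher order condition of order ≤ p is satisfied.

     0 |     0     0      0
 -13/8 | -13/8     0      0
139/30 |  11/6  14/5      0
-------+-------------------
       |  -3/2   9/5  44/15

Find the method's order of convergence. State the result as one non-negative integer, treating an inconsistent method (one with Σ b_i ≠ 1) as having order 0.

b = (-3/2, 9/5, 44/15)
c = (0, -13/8, 139/30)
Ac = (0, 0, -91/20)
Σ b_i: (-3/2)·1 + 9/5·1 + 44/15·1 = 97/30 ≠ 1 ⇒ order 0.

0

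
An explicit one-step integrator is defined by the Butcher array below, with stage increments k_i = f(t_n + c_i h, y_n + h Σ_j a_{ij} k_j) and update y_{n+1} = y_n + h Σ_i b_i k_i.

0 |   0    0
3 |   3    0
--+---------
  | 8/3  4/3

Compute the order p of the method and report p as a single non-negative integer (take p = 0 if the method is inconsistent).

0

b = (8/3, 4/3)
c = (0, 3)
Σ b_i: 8/3·1 + 4/3·1 = 4 ≠ 1 ⇒ order 0.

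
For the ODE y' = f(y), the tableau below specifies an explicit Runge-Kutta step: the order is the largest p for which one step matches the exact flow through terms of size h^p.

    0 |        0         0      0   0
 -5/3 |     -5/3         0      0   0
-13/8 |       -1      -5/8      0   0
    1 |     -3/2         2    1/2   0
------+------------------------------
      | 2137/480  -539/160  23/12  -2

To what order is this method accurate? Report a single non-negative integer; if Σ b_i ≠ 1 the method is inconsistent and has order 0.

b = (2137/480, -539/160, 23/12, -2)
c = (0, -5/3, -13/8, 1)
Ac = (0, 0, 25/24, -199/48)
Σ b_i: 2137/480·1 + (-539/160)·1 + 23/12·1 + (-2)·1 = 1 ✓
b·c: (-539/160)·(-5/3) + 23/12·(-13/8) + (-2)·1 = 1/2 ✓
b·c²: (-539/160)·25/9 + 23/12·169/64 + (-2)·1 = -14507/2304 ≠ 1/3 ⇒ order 2.
b·Ac: 23/12·25/24 + (-2)·(-199/48) = 2963/288 ≠ 1/6

2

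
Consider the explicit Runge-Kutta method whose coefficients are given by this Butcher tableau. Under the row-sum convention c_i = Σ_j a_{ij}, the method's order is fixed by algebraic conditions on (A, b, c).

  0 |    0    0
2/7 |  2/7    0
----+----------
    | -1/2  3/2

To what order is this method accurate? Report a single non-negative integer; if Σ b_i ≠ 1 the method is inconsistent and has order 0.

b = (-1/2, 3/2)
c = (0, 2/7)
Σ b_i: (-1/2)·1 + 3/2·1 = 1 ✓
b·c: 3/2·2/7 = 3/7 ≠ 1/2 ⇒ order 1.

1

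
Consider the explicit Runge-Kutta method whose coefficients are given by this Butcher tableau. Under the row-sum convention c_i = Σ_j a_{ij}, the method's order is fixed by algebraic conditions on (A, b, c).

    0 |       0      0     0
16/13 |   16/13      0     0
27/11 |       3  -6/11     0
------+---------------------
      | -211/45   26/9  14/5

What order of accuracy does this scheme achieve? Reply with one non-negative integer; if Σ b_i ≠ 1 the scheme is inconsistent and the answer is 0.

b = (-211/45, 26/9, 14/5)
c = (0, 16/13, 27/11)
Ac = (0, 0, -96/143)
Σ b_i: (-211/45)·1 + 26/9·1 + 14/5·1 = 1 ✓
b·c: 26/9·16/13 + 14/5·27/11 = 5162/495 ≠ 1/2 ⇒ order 1.

1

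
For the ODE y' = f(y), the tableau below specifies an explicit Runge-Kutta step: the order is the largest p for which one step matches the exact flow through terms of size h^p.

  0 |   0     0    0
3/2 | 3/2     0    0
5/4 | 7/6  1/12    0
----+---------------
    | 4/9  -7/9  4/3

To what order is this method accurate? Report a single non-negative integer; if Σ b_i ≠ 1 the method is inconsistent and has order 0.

b = (4/9, -7/9, 4/3)
c = (0, 3/2, 5/4)
Ac = (0, 0, 1/8)
Σ b_i: 4/9·1 + (-7/9)·1 + 4/3·1 = 1 ✓
b·c: (-7/9)·3/2 + 4/3·5/4 = 1/2 ✓
b·c²: (-7/9)·9/4 + 4/3·25/16 = 1/3 ✓
b·Ac: 4/3·1/8 = 1/6 ✓; 3 stages ⇒ order 3.

3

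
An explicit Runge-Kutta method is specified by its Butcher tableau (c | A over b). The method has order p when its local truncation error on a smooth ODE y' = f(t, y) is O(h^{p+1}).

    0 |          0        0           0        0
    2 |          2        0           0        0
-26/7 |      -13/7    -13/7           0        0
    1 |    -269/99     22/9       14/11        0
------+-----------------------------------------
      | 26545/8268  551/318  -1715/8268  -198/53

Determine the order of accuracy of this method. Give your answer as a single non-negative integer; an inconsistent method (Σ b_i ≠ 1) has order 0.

3

b = (26545/8268, 551/318, -1715/8268, -198/53)
c = (0, 2, -26/7, 1)
Ac = (0, 0, -26/7, 16/99)
Σ b_i: 26545/8268·1 + 551/318·1 + (-1715/8268)·1 + (-198/53)·1 = 1 ✓
b·c: 551/318·2 + (-1715/8268)·(-26/7) + (-198/53)·1 = 1/2 ✓
b·c²: 551/318·4 + (-1715/8268)·676/49 + (-198/53)·1 = 1/3 ✓
b·Ac: (-1715/8268)·(-26/7) + (-198/53)·16/99 = 1/6 ✓
b·c³: 551/318·8 + (-1715/8268)·(-17576/343) + (-198/53)·1 = 1100/53 ≠ 1/4 ⇒ order 3.
b·(c∘Ac): (-1715/8268)·676/49 + (-198/53)·16/99 = -551/159 ≠ 1/8
b·Ac²: (-1715/8268)·(-52/7) + (-198/53)·18944/693 = -111949/1113 ≠ 1/12
b·A²c: (-198/53)·(-52/11) = 936/53 ≠ 1/24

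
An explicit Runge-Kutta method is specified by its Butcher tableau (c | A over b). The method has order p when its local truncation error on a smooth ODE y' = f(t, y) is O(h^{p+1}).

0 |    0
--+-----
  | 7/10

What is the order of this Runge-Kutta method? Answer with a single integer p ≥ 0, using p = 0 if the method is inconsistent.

b = (7/10)
c = (0)
Σ b_i: 7/10·1 = 7/10 ≠ 1 ⇒ order 0.

0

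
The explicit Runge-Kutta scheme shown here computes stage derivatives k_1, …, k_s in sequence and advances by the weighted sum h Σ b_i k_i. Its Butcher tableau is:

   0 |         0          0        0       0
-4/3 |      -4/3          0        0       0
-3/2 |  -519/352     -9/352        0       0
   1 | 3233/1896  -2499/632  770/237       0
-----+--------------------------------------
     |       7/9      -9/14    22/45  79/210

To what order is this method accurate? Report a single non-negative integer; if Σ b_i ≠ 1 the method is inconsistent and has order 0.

b = (7/9, -9/14, 22/45, 79/210)
c = (0, -4/3, -3/2, 1)
Ac = (0, 0, 3/88, 63/158)
Σ b_i: 7/9·1 + (-9/14)·1 + 22/45·1 + 79/210·1 = 1 ✓
b·c: (-9/14)·(-4/3) + 22/45·(-3/2) + 79/210·1 = 1/2 ✓
b·c²: (-9/14)·16/9 + 22/45·9/4 + 79/210·1 = 1/3 ✓
b·Ac: 22/45·3/88 + 79/210·63/158 = 1/6 ✓
b·c³: (-9/14)·(-64/27) + 22/45·(-27/8) + 79/210·1 = 1/4 ✓
b·(c∘Ac): 22/45·(-9/176) + 79/210·63/158 = 1/8 ✓
b·Ac²: 22/45·(-1/22) + 79/210·133/474 = 1/12 ✓
b·A²c: 79/210·35/316 = 1/24 ✓; 4 stages ⇒ order 4.

4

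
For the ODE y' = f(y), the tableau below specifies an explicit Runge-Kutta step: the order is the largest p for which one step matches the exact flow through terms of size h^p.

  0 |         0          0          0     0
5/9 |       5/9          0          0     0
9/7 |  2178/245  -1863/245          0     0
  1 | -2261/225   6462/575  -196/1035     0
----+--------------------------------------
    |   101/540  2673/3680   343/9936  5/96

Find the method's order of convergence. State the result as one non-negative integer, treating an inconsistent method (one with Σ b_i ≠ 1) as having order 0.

4

b = (101/540, 2673/3680, 343/9936, 5/96)
c = (0, 5/9, 9/7, 1)
Ac = (0, 0, -207/49, 6)
Σ b_i: 101/540·1 + 2673/3680·1 + 343/9936·1 + 5/96·1 = 1 ✓
b·c: 2673/3680·5/9 + 343/9936·9/7 + 5/96·1 = 1/2 ✓
b·c²: 2673/3680·25/81 + 343/9936·81/49 + 5/96·1 = 1/3 ✓
b·Ac: 343/9936·(-207/49) + 5/96·6 = 1/6 ✓
b·c³: 2673/3680·125/729 + 343/9936·729/343 + 5/96·1 = 1/4 ✓
b·(c∘Ac): 343/9936·(-1863/343) + 5/96·6 = 1/8 ✓
b·Ac²: 343/9936·(-115/49) + 5/96·142/45 = 1/12 ✓
b·A²c: 5/96·4/5 = 1/24 ✓; 4 stages ⇒ order 4.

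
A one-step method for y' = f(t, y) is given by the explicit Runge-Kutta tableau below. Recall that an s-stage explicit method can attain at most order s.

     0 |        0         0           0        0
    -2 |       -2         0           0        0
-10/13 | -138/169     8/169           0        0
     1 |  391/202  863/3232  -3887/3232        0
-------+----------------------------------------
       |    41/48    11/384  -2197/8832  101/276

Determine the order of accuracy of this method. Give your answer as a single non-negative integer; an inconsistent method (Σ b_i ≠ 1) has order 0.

4

b = (41/48, 11/384, -2197/8832, 101/276)
c = (0, -2, -10/13, 1)
Ac = (0, 0, -16/169, 79/202)
Σ b_i: 41/48·1 + 11/384·1 + (-2197/8832)·1 + 101/276·1 = 1 ✓
b·c: 11/384·(-2) + (-2197/8832)·(-10/13) + 101/276·1 = 1/2 ✓
b·c²: 11/384·4 + (-2197/8832)·100/169 + 101/276·1 = 1/3 ✓
b·Ac: (-2197/8832)·(-16/169) + 101/276·79/202 = 1/6 ✓
b·c³: 11/384·(-8) + (-2197/8832)·(-1000/2197) + 101/276·1 = 1/4 ✓
b·(c∘Ac): (-2197/8832)·160/2197 + 101/276·79/202 = 1/8 ✓
b·Ac²: (-2197/8832)·32/169 + 101/276·36/101 = 1/12 ✓
b·A²c: 101/276·23/202 = 1/24 ✓; 4 stages ⇒ order 4.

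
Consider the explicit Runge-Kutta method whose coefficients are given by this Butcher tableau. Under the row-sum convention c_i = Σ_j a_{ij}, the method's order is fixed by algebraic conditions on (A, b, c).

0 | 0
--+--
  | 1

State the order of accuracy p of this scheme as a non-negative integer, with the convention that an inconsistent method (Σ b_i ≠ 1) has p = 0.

b = (1)
c = (0)
Σ b_i: 1·1 = 1 ✓; 1 stage ⇒ order 1.

1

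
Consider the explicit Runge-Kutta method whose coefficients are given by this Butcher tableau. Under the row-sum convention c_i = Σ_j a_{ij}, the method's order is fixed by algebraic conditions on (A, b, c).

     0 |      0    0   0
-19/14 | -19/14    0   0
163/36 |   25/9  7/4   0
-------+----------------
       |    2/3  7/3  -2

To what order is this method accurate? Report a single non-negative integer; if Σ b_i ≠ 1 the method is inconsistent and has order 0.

1

b = (2/3, 7/3, -2)
c = (0, -19/14, 163/36)
Ac = (0, 0, -19/8)
Σ b_i: 2/3·1 + 7/3·1 + (-2)·1 = 1 ✓
b·c: 7/3·(-19/14) + (-2)·163/36 = -110/9 ≠ 1/2 ⇒ order 1.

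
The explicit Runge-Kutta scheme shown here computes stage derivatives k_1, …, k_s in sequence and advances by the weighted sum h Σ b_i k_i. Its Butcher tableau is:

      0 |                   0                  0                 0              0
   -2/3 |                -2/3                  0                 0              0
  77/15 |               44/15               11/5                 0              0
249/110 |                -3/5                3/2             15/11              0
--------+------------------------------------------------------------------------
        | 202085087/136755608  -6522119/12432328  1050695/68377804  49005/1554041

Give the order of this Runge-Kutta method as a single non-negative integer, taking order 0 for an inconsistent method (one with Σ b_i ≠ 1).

3

b = (202085087/136755608, -6522119/12432328, 1050695/68377804, 49005/1554041)
c = (0, -2/3, 77/15, 249/110)
Ac = (0, 0, -22/15, 6)
Σ b_i: 202085087/136755608·1 + (-6522119/12432328)·1 + 1050695/68377804·1 + 49005/1554041·1 = 1 ✓
b·c: (-6522119/12432328)·(-2/3) + 1050695/68377804·77/15 + 49005/1554041·249/110 = 1/2 ✓
b·c²: (-6522119/12432328)·4/9 + 1050695/68377804·5929/225 + 49005/1554041·62001/12100 = 1/3 ✓
b·Ac: 1050695/68377804·(-22/15) + 49005/1554041·6 = 1/6 ✓
b·c³: (-6522119/12432328)·(-8/27) + 1050695/68377804·456533/3375 + 49005/1554041·15438249/1331000 = 8888255131/3418890200 ≠ 1/4 ⇒ order 3.
b·(c∘Ac): 1050695/68377804·(-1694/225) + 49005/1554041·747/55 = 43721227/139863690 ≠ 1/8
b·Ac²: 1050695/68377804·44/45 + 49005/1554041·183/5 = 16352386/13986369 ≠ 1/12
b·A²c: 49005/1554041·(-2) = -98010/1554041 ≠ 1/24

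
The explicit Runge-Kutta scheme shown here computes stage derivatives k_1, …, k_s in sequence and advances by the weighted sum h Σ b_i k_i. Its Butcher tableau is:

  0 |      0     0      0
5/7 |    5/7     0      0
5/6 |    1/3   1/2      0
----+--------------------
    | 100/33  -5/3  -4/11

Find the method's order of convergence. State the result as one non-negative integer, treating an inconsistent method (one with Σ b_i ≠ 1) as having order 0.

b = (100/33, -5/3, -4/11)
c = (0, 5/7, 5/6)
Ac = (0, 0, 5/14)
Σ b_i: 100/33·1 + (-5/3)·1 + (-4/11)·1 = 1 ✓
b·c: (-5/3)·5/7 + (-4/11)·5/6 = -115/77 ≠ 1/2 ⇒ order 1.

1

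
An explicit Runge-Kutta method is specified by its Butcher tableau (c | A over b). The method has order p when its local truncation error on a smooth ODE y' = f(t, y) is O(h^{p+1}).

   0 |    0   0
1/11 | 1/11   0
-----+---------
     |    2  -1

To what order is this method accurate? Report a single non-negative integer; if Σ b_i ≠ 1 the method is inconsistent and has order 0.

b = (2, -1)
c = (0, 1/11)
Σ b_i: 2·1 + (-1)·1 = 1 ✓
b·c: (-1)·1/11 = -1/11 ≠ 1/2 ⇒ order 1.

1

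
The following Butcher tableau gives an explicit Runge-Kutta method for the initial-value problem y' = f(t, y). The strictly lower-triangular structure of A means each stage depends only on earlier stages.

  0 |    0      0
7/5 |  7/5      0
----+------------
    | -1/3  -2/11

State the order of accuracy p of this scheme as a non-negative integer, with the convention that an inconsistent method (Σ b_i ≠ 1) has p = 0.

b = (-1/3, -2/11)
c = (0, 7/5)
Σ b_i: (-1/3)·1 + (-2/11)·1 = -17/33 ≠ 1 ⇒ order 0.

0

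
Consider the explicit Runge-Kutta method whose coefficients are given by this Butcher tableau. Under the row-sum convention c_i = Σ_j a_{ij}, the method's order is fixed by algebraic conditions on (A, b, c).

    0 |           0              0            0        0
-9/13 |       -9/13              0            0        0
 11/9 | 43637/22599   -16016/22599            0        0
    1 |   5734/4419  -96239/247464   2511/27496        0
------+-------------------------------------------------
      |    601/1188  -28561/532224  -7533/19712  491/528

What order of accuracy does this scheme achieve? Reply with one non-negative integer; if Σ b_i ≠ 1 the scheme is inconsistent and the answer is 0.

4

b = (601/1188, -28561/532224, -7533/19712, 491/528)
c = (0, -9/13, 11/9, 1)
Ac = (0, 0, 1232/2511, 187/491)
Σ b_i: 601/1188·1 + (-28561/532224)·1 + (-7533/19712)·1 + 491/528·1 = 1 ✓
b·c: (-28561/532224)·(-9/13) + (-7533/19712)·11/9 + 491/528·1 = 1/2 ✓
b·c²: (-28561/532224)·81/169 + (-7533/19712)·121/81 + 491/528·1 = 1/3 ✓
b·Ac: (-7533/19712)·1232/2511 + 491/528·187/491 = 1/6 ✓
b·c³: (-28561/532224)·(-729/2197) + (-7533/19712)·1331/729 + 491/528·1 = 1/4 ✓
b·(c∘Ac): (-7533/19712)·13552/22599 + 491/528·187/491 = 1/8 ✓
b·Ac²: (-7533/19712)·(-1232/3627) + 491/528·(-319/6383) = 1/12 ✓
b·A²c: 491/528·22/491 = 1/24 ✓; 4 stages ⇒ order 4.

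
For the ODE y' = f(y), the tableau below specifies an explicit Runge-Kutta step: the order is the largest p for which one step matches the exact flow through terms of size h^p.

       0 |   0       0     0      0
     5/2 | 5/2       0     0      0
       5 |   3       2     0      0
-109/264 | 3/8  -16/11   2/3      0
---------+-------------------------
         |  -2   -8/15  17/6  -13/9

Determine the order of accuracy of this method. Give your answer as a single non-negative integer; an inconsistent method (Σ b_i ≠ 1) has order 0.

0

b = (-2, -8/15, 17/6, -13/9)
c = (0, 5/2, 5, -109/264)
Ac = (0, 0, 5, -10/33)
Σ b_i: (-2)·1 + (-8/15)·1 + 17/6·1 + (-13/9)·1 = -103/90 ≠ 1 ⇒ order 0.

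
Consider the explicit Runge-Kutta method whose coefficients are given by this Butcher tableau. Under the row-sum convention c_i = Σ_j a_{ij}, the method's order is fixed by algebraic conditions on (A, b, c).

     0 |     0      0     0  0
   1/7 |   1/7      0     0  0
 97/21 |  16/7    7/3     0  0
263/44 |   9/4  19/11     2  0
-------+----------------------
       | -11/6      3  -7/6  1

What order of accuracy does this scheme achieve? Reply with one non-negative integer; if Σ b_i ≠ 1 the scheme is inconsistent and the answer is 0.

b = (-11/6, 3, -7/6, 1)
c = (0, 1/7, 97/21, 263/44)
Ac = (0, 0, 1/3, 313/33)
Σ b_i: (-11/6)·1 + 3·1 + (-7/6)·1 + 1·1 = 1 ✓
b·c: 3·1/7 + (-7/6)·97/21 + 1·263/44 = 2819/2772 ≠ 1/2 ⇒ order 1.

1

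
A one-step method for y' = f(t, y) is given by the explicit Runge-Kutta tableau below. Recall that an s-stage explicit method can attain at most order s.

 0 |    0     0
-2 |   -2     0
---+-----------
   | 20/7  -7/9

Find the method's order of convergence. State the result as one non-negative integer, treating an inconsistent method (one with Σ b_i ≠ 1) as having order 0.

b = (20/7, -7/9)
c = (0, -2)
Σ b_i: 20/7·1 + (-7/9)·1 = 131/63 ≠ 1 ⇒ order 0.

0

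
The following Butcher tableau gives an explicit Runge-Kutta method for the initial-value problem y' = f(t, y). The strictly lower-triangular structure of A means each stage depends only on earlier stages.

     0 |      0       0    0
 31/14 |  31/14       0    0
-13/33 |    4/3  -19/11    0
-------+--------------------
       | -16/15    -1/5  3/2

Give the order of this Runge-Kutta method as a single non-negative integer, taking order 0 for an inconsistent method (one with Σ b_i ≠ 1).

b = (-16/15, -1/5, 3/2)
c = (0, 31/14, -13/33)
Ac = (0, 0, -589/154)
Σ b_i: (-16/15)·1 + (-1/5)·1 + 3/2·1 = 7/30 ≠ 1 ⇒ order 0.

0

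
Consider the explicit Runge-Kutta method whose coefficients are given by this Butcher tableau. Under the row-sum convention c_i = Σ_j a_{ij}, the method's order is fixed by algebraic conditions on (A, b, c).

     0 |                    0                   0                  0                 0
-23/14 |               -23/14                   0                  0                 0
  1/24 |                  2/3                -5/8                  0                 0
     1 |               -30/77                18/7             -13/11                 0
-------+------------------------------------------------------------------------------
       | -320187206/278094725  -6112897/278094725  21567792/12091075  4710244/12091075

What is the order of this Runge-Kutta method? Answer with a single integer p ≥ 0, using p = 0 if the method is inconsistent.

3

b = (-320187206/278094725, -6112897/278094725, 21567792/12091075, 4710244/12091075)
c = (0, -23/14, 1/24, 1)
Ac = (0, 0, 115/112, -55285/12936)
Σ b_i: (-320187206/278094725)·1 + (-6112897/278094725)·1 + 21567792/12091075·1 + 4710244/12091075·1 = 1 ✓
b·c: (-6112897/278094725)·(-23/14) + 21567792/12091075·1/24 + 4710244/12091075·1 = 1/2 ✓
b·c²: (-6112897/278094725)·529/196 + 21567792/12091075·1/576 + 4710244/12091075·1 = 1/3 ✓
b·Ac: 21567792/12091075·115/112 + 4710244/12091075·(-55285/12936) = 1/6 ✓
b·c³: (-6112897/278094725)·(-12167/2744) + 21567792/12091075·1/13824 + 4710244/12091075·1 = 11874793339/24375607200 ≠ 1/4 ⇒ order 3.
b·(c∘Ac): 21567792/12091075·115/2688 + 4710244/12091075·(-55285/12936) = -645375103/406260120 ≠ 1/8
b·Ac²: 21567792/12091075·(-2645/1568) + 4710244/12091075·15078389/2173248 = -3730977329/12187803600 ≠ 1/12
b·A²c: 4710244/12091075·(-1495/1232) = -4572607/9672860 ≠ 1/24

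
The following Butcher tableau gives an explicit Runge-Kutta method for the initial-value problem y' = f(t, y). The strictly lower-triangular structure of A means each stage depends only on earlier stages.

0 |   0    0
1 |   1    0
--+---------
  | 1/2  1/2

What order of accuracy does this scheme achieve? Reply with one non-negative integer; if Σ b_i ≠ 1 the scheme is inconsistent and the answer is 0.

b = (1/2, 1/2)
c = (0, 1)
Σ b_i: 1/2·1 + 1/2·1 = 1 ✓
b·c: 1/2·1 = 1/2 ✓; 2 stages ⇒ order 2.

2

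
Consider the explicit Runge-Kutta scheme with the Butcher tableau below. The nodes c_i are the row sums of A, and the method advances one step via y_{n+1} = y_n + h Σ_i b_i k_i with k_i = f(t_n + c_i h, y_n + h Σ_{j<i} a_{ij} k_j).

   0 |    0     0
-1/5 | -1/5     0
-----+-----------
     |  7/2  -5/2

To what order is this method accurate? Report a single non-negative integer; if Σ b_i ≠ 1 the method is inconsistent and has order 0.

2

b = (7/2, -5/2)
c = (0, -1/5)
Σ b_i: 7/2·1 + (-5/2)·1 = 1 ✓
b·c: (-5/2)·(-1/5) = 1/2 ✓; 2 stages ⇒ order 2.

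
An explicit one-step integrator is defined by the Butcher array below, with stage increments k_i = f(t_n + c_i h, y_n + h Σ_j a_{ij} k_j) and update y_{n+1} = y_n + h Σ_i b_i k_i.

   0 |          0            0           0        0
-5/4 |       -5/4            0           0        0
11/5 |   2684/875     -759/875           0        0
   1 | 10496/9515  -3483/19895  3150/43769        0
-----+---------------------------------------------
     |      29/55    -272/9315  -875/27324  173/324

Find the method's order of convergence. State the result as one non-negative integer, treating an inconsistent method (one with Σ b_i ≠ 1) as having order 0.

4

b = (29/55, -272/9315, -875/27324, 173/324)
c = (0, -5/4, 11/5, 1)
Ac = (0, 0, 759/700, 261/692)
Σ b_i: 29/55·1 + (-272/9315)·1 + (-875/27324)·1 + 173/324·1 = 1 ✓
b·c: (-272/9315)·(-5/4) + (-875/27324)·11/5 + 173/324·1 = 1/2 ✓
b·c²: (-272/9315)·25/16 + (-875/27324)·121/25 + 173/324·1 = 1/3 ✓
b·Ac: (-875/27324)·759/700 + 173/324·261/692 = 1/6 ✓
b·c³: (-272/9315)·(-125/64) + (-875/27324)·1331/125 + 173/324·1 = 1/4 ✓
b·(c∘Ac): (-875/27324)·8349/3500 + 173/324·261/692 = 1/8 ✓
b·Ac²: (-875/27324)·(-759/560) + 173/324·207/2768 = 1/12 ✓
b·A²c: 173/324·27/346 = 1/24 ✓; 4 stages ⇒ order 4.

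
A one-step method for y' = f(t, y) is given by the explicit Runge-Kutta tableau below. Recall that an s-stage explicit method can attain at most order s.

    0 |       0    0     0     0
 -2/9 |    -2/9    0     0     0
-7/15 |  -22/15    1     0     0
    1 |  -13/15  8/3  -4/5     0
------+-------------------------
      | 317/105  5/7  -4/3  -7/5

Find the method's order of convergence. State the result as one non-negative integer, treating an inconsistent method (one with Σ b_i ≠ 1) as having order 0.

1

b = (317/105, 5/7, -4/3, -7/5)
c = (0, -2/9, -7/15, 1)
Ac = (0, 0, -2/9, -148/675)
Σ b_i: 317/105·1 + 5/7·1 + (-4/3)·1 + (-7/5)·1 = 1 ✓
b·c: 5/7·(-2/9) + (-4/3)·(-7/15) + (-7/5)·1 = -59/63 ≠ 1/2 ⇒ order 1.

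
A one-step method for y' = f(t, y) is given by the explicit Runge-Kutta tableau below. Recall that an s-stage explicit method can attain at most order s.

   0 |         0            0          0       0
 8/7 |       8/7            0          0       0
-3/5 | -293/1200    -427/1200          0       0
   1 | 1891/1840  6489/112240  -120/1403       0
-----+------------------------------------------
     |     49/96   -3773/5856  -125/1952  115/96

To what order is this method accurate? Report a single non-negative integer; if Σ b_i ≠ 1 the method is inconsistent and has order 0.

4

b = (49/96, -3773/5856, -125/1952, 115/96)
c = (0, 8/7, -3/5, 1)
Ac = (0, 0, -61/150, 27/230)
Σ b_i: 49/96·1 + (-3773/5856)·1 + (-125/1952)·1 + 115/96·1 = 1 ✓
b·c: (-3773/5856)·8/7 + (-125/1952)·(-3/5) + 115/96·1 = 1/2 ✓
b·c²: (-3773/5856)·64/49 + (-125/1952)·9/25 + 115/96·1 = 1/3 ✓
b·Ac: (-125/1952)·(-61/150) + 115/96·27/230 = 1/6 ✓
b·c³: (-3773/5856)·512/343 + (-125/1952)·(-27/125) + 115/96·1 = 1/4 ✓
b·(c∘Ac): (-125/1952)·61/250 + 115/96·27/230 = 1/8 ✓
b·Ac²: (-125/1952)·(-244/525) + 115/96·36/805 = 1/12 ✓
b·A²c: 115/96·4/115 = 1/24 ✓; 4 stages ⇒ order 4.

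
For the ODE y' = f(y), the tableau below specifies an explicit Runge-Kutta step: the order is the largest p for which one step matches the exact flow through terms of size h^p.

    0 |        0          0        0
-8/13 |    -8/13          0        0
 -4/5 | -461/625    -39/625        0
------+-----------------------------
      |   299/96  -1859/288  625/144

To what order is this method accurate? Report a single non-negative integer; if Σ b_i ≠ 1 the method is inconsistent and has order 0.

b = (299/96, -1859/288, 625/144)
c = (0, -8/13, -4/5)
Ac = (0, 0, 24/625)
Σ b_i: 299/96·1 + (-1859/288)·1 + 625/144·1 = 1 ✓
b·c: (-1859/288)·(-8/13) + 625/144·(-4/5) = 1/2 ✓
b·c²: (-1859/288)·64/169 + 625/144·16/25 = 1/3 ✓
b·Ac: 625/144·24/625 = 1/6 ✓; 3 stages ⇒ order 3.

3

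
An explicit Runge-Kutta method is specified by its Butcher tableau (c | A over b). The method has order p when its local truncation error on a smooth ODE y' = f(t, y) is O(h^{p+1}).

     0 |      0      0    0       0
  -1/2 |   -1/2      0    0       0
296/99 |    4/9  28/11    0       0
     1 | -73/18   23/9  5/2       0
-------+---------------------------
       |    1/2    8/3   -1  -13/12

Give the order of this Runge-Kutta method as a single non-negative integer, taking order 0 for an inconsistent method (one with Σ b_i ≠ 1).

0

b = (1/2, 8/3, -1, -13/12)
c = (0, -1/2, 296/99, 1)
Ac = (0, 0, -14/11, 409/66)
Σ b_i: 1/2·1 + 8/3·1 + (-1)·1 + (-13/12)·1 = 13/12 ≠ 1 ⇒ order 0.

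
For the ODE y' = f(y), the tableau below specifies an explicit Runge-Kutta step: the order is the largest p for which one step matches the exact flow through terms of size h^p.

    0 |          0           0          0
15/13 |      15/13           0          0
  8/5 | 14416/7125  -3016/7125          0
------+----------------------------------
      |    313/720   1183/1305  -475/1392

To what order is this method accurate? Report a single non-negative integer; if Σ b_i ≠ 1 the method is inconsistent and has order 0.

b = (313/720, 1183/1305, -475/1392)
c = (0, 15/13, 8/5)
Ac = (0, 0, -232/475)
Σ b_i: 313/720·1 + 1183/1305·1 + (-475/1392)·1 = 1 ✓
b·c: 1183/1305·15/13 + (-475/1392)·8/5 = 1/2 ✓
b·c²: 1183/1305·225/169 + (-475/1392)·64/25 = 1/3 ✓
b·Ac: (-475/1392)·(-232/475) = 1/6 ✓; 3 stages ⇒ order 3.

3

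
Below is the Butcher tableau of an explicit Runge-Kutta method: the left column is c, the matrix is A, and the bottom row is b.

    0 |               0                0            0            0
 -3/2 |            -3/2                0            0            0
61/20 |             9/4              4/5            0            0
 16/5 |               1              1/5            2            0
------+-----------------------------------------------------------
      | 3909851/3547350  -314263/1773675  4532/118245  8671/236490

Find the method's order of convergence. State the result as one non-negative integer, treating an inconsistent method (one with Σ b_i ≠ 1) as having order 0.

b = (3909851/3547350, -314263/1773675, 4532/118245, 8671/236490)
c = (0, -3/2, 61/20, 16/5)
Ac = (0, 0, -6/5, 29/5)
Σ b_i: 3909851/3547350·1 + (-314263/1773675)·1 + 4532/118245·1 + 8671/236490·1 = 1 ✓
b·c: (-314263/1773675)·(-3/2) + 4532/118245·61/20 + 8671/236490·16/5 = 1/2 ✓
b·c²: (-314263/1773675)·9/4 + 4532/118245·3721/400 + 8671/236490·256/25 = 1/3 ✓
b·Ac: 4532/118245·(-6/5) + 8671/236490·29/5 = 1/6 ✓
b·c³: (-314263/1773675)·(-27/8) + 4532/118245·226981/8000 + 8671/236490·4096/125 = 682719151/236490000 ≠ 1/4 ⇒ order 3.
b·(c∘Ac): 4532/118245·(-183/50) + 8671/236490·464/25 = 1596994/2956125 ≠ 1/8
b·Ac²: 4532/118245·9/5 + 8671/236490·3811/200 = 36308221/47298000 ≠ 1/12
b·A²c: 8671/236490·(-12/5) = -17342/197075 ≠ 1/24

3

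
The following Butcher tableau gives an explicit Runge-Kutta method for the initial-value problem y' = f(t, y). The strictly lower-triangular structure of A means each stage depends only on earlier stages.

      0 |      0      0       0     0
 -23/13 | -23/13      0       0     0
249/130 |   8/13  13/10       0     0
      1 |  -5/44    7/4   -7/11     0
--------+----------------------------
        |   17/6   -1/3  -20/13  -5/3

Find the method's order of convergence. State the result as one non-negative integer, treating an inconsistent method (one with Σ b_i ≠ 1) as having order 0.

0

b = (17/6, -1/3, -20/13, -5/3)
c = (0, -23/13, 249/130, 1)
Ac = (0, 0, -23/10, -12341/2860)
Σ b_i: 17/6·1 + (-1/3)·1 + (-20/13)·1 + (-5/3)·1 = -55/78 ≠ 1 ⇒ order 0.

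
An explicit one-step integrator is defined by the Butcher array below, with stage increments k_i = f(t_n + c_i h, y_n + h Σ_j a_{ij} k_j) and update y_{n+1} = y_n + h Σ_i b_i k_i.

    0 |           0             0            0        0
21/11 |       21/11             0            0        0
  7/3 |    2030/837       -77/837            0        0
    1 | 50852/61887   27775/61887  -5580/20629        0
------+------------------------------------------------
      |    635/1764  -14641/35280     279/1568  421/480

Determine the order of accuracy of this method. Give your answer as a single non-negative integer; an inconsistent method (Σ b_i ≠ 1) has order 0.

b = (635/1764, -14641/35280, 279/1568, 421/480)
c = (0, 21/11, 7/3, 1)
Ac = (0, 0, -49/279, 95/421)
Σ b_i: 635/1764·1 + (-14641/35280)·1 + 279/1568·1 + 421/480·1 = 1 ✓
b·c: (-14641/35280)·21/11 + 279/1568·7/3 + 421/480·1 = 1/2 ✓
b·c²: (-14641/35280)·441/121 + 279/1568·49/9 + 421/480·1 = 1/3 ✓
b·Ac: 279/1568·(-49/279) + 421/480·95/421 = 1/6 ✓
b·c³: (-14641/35280)·9261/1331 + 279/1568·343/27 + 421/480·1 = 1/4 ✓
b·(c∘Ac): 279/1568·(-343/837) + 421/480·95/421 = 1/8 ✓
b·Ac²: 279/1568·(-343/1023) + 421/480·755/4631 = 1/12 ✓
b·A²c: 421/480·20/421 = 1/24 ✓; 4 stages ⇒ order 4.

4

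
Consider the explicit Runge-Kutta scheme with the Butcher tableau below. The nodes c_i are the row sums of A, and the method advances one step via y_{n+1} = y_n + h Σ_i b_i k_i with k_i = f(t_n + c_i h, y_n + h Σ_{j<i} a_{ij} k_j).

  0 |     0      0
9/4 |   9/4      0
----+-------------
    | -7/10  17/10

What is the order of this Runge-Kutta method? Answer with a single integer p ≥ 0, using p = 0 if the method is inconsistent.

b = (-7/10, 17/10)
c = (0, 9/4)
Σ b_i: (-7/10)·1 + 17/10·1 = 1 ✓
b·c: 17/10·9/4 = 153/40 ≠ 1/2 ⇒ order 1.

1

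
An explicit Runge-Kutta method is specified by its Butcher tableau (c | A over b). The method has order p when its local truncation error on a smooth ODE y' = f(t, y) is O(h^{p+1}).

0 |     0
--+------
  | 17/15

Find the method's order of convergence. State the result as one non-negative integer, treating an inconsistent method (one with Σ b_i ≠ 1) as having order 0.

0

b = (17/15)
c = (0)
Σ b_i: 17/15·1 = 17/15 ≠ 1 ⇒ order 0.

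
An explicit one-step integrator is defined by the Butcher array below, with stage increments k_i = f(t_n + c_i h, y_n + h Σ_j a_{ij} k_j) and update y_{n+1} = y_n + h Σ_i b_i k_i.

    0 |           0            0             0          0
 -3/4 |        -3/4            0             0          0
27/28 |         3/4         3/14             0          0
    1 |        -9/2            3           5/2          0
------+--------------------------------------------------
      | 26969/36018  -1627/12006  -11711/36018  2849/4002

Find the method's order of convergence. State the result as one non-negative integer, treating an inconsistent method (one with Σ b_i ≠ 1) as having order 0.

b = (26969/36018, -1627/12006, -11711/36018, 2849/4002)
c = (0, -3/4, 27/28, 1)
Ac = (0, 0, -9/56, 9/56)
Σ b_i: 26969/36018·1 + (-1627/12006)·1 + (-11711/36018)·1 + 2849/4002·1 = 1 ✓
b·c: (-1627/12006)·(-3/4) + (-11711/36018)·27/28 + 2849/4002·1 = 1/2 ✓
b·c²: (-1627/12006)·9/16 + (-11711/36018)·729/784 + 2849/4002·1 = 1/3 ✓
b·Ac: (-11711/36018)·(-9/56) + 2849/4002·9/56 = 1/6 ✓
b·c³: (-1627/12006)·(-27/64) + (-11711/36018)·19683/21952 + 2849/4002·1 = 26755/56028 ≠ 1/4 ⇒ order 3.
b·(c∘Ac): (-11711/36018)·(-243/1568) + 2849/4002·9/56 = 7035/42688 ≠ 1/8
b·Ac²: (-11711/36018)·27/224 + 2849/4002·6291/1568 = 105221/37352 ≠ 1/12
b·A²c: 2849/4002·(-45/112) = -6105/21344 ≠ 1/24

3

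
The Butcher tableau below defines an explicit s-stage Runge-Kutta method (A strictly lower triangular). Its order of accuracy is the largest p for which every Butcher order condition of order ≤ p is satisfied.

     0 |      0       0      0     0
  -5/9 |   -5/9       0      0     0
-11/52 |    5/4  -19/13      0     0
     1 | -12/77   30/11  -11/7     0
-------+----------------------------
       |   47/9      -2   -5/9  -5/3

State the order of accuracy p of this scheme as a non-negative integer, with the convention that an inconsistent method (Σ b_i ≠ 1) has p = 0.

b = (47/9, -2, -5/9, -5/3)
c = (0, -5/9, -11/52, 1)
Ac = (0, 0, 95/117, -14207/12012)
Σ b_i: 47/9·1 + (-2)·1 + (-5/9)·1 + (-5/3)·1 = 1 ✓
b·c: (-2)·(-5/9) + (-5/9)·(-11/52) + (-5/3)·1 = -205/468 ≠ 1/2 ⇒ order 1.

1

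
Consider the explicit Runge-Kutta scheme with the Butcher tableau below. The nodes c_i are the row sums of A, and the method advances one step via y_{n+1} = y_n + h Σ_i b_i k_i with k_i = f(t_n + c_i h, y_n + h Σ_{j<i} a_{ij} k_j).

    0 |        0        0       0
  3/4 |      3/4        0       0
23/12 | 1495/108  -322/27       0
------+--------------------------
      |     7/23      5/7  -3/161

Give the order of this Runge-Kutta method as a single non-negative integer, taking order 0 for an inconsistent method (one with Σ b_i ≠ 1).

b = (7/23, 5/7, -3/161)
c = (0, 3/4, 23/12)
Ac = (0, 0, -161/18)
Σ b_i: 7/23·1 + 5/7·1 + (-3/161)·1 = 1 ✓
b·c: 5/7·3/4 + (-3/161)·23/12 = 1/2 ✓
b·c²: 5/7·9/16 + (-3/161)·529/144 = 1/3 ✓
b·Ac: (-3/161)·(-161/18) = 1/6 ✓; 3 stages ⇒ order 3.

3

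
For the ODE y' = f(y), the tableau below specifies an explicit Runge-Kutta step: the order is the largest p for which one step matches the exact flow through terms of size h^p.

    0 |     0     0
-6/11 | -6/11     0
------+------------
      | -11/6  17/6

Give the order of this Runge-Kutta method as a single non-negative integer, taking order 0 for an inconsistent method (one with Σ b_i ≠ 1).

1

b = (-11/6, 17/6)
c = (0, -6/11)
Σ b_i: (-11/6)·1 + 17/6·1 = 1 ✓
b·c: 17/6·(-6/11) = -17/11 ≠ 1/2 ⇒ order 1.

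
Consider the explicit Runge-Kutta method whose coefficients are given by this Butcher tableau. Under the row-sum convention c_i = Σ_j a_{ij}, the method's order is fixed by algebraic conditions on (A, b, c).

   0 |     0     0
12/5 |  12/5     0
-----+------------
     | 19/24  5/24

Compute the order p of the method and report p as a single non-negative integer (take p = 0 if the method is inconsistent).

2

b = (19/24, 5/24)
c = (0, 12/5)
Σ b_i: 19/24·1 + 5/24·1 = 1 ✓
b·c: 5/24·12/5 = 1/2 ✓; 2 stages ⇒ order 2.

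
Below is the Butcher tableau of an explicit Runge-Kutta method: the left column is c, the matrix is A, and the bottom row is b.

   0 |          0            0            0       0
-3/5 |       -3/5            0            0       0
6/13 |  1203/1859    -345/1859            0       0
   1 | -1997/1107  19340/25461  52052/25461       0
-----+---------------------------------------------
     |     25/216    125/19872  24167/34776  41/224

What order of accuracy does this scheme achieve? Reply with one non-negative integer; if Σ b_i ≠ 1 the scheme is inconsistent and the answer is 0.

b = (25/216, 125/19872, 24167/34776, 41/224)
c = (0, -3/5, 6/13, 1)
Ac = (0, 0, 207/1859, 20/41)
Σ b_i: 25/216·1 + 125/19872·1 + 24167/34776·1 + 41/224·1 = 1 ✓
b·c: 125/19872·(-3/5) + 24167/34776·6/13 + 41/224·1 = 1/2 ✓
b·c²: 125/19872·9/25 + 24167/34776·36/169 + 41/224·1 = 1/3 ✓
b·Ac: 24167/34776·207/1859 + 41/224·20/41 = 1/6 ✓
b·c³: 125/19872·(-27/125) + 24167/34776·216/2197 + 41/224·1 = 1/4 ✓
b·(c∘Ac): 24167/34776·1242/24167 + 41/224·20/41 = 1/8 ✓
b·Ac²: 24167/34776·(-621/9295) + 41/224·436/615 = 1/12 ✓
b·A²c: 41/224·28/123 = 1/24 ✓; 4 stages ⇒ order 4.

4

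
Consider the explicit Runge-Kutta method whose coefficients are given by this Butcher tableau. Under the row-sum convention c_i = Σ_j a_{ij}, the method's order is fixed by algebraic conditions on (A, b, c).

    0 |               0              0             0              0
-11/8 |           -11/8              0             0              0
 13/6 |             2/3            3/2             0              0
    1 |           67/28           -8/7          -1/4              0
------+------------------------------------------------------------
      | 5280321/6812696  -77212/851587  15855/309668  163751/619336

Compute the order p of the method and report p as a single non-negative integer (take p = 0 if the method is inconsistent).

3

b = (5280321/6812696, -77212/851587, 15855/309668, 163751/619336)
c = (0, -11/8, 13/6, 1)
Ac = (0, 0, -33/16, 173/168)
Σ b_i: 5280321/6812696·1 + (-77212/851587)·1 + 15855/309668·1 + 163751/619336·1 = 1 ✓
b·c: (-77212/851587)·(-11/8) + 15855/309668·13/6 + 163751/619336·1 = 1/2 ✓
b·c²: (-77212/851587)·121/64 + 15855/309668·169/36 + 163751/619336·1 = 1/3 ✓
b·Ac: 15855/309668·(-33/16) + 163751/619336·173/168 = 1/6 ✓
b·c³: (-77212/851587)·(-1331/512) + 15855/309668·2197/216 + 163751/619336·1 = 91045691/89184384 ≠ 1/4 ⇒ order 3.
b·(c∘Ac): 15855/309668·(-143/32) + 163751/619336·173/168 = 1292183/29728128 ≠ 1/8
b·Ac²: 15855/309668·363/128 + 163751/619336·(-3361/1008) = -262697207/356737536 ≠ 1/12
b·A²c: 163751/619336·33/64 = 5403783/39637504 ≠ 1/24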